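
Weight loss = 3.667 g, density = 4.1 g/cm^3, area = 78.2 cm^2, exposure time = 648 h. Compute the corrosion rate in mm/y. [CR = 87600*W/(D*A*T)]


Apply the mm/y weight-loss relation: CR = 87600 * W / (D * A * T)
Numerator: 87600 * 3.667 = 321229.2
Denominator: 4.1 * 78.2 * 648 = 207761.76
CR = 321229.2 / 207761.76 = 1.546142 mm/y

1.546142 mm/y


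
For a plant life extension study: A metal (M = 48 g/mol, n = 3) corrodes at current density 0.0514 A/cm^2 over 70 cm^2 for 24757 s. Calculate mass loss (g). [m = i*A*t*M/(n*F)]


Apply Faraday's law: m = i*A*t*M / (n*F)
Total charge passed Q = i*A*t = 0.0514*70*24757 = 89075.686 C
m = Q*M/(n*F) = 89075.686*48/(3*96485) = 14.77132 g

14.77132 g


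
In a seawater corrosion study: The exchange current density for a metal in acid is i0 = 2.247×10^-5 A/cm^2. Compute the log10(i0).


i0 = 2.247×10^-5 A/cm^2
log10(i0) = -4.648

-4.648


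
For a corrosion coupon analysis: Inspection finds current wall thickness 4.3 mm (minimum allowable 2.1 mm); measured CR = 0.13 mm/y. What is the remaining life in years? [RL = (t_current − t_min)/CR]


Apply the remaining-life relation: RL = (t_current − t_min) / CR
RL = (4.3 − 2.1) / 0.13 = 2.2 / 0.13 = 16.9 years

16.9 years


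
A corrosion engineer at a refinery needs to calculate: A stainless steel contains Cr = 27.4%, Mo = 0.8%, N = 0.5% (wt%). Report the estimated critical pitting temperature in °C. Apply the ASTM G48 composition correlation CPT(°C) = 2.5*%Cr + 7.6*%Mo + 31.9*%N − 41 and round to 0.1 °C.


Apply the ASTM G48 empirical CPT estimate: CPT(°C) = 2.5*%Cr + 7.6*%Mo + 31.9*%N − 41
2.5*27.4 = 68.5; 7.6*0.8 = 6.08; 31.9*0.5 = 15.95
CPT = 68.5 + 6.08 + 15.95 − 41 = 49.53 °C
Rounded to 0.1 °C: CPT ≈ 49.5 °C

49.5 °C


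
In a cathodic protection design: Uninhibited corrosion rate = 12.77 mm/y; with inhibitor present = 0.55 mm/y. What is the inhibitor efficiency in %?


Apply the inhibitor-efficiency definition: IE = (CR_blank − CR_inh)/CR_blank × 100
IE = (12.77 − 0.55) / 12.77 × 100
IE = 12.22 / 12.77 × 100 = 95.7 %

95.7 %


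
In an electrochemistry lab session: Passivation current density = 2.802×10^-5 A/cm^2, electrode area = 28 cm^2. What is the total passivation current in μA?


I = i_pass * A, then convert A → μA (×10^6)
I = 2.802×10^-5 * 28 * 10^6 = 784.56 μA

784.56 μA


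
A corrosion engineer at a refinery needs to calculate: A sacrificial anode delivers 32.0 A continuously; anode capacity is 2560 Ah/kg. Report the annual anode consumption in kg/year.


Annual consumption = current * hours per year / capacity
Rate = 32.0 * 8760 / 2560 = 109.5 kg/year

109.5 kg/year


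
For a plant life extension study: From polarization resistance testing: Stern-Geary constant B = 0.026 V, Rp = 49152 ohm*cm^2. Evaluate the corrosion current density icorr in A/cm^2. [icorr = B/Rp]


Apply the Stern-Geary relation: icorr = B / Rp
icorr = 0.026 / 49152 = 5.29×10^-7 A/cm^2

5.29×10^-7 A/cm^2


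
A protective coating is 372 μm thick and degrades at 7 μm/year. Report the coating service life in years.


Service life = thickness / degradation rate
Life = 372 / 7 = 53.1 years

53.1 years


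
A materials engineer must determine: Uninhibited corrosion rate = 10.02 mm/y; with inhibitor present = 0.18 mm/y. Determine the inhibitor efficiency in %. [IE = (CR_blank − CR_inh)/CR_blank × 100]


Apply the inhibitor-efficiency definition: IE = (CR_blank − CR_inh)/CR_blank × 100
IE = (10.02 − 0.18) / 10.02 × 100
IE = 9.84 / 10.02 × 100 = 98.2 %

98.2 %


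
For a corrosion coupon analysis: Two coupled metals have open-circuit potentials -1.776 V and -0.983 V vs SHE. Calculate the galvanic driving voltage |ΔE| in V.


Driving voltage is the absolute potential difference.
|ΔE| = |-1.776 − (-0.983)| = 0.793 V

0.793 V


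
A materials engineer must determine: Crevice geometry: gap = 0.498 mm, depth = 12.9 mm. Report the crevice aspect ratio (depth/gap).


Aspect ratio = depth / gap
Ratio = 12.9 / 0.498 = 25.9

25.9


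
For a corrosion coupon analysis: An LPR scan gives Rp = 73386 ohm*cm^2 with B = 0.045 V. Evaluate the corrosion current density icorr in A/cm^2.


Apply the Stern-Geary relation: icorr = B / Rp
icorr = 0.045 / 73386 = 6.132×10^-7 A/cm^2

6.132×10^-7 A/cm^2


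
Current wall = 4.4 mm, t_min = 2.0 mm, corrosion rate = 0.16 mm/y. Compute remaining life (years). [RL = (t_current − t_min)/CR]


Apply the remaining-life relation: RL = (t_current − t_min) / CR
RL = (4.4 − 2.0) / 0.16 = 2.4 / 0.16 = 15.0 years

15.0 years


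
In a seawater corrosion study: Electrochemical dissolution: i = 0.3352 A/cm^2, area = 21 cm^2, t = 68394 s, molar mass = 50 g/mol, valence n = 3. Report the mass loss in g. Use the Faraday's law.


Apply Faraday's law: m = i*A*t*M / (n*F)
Total charge passed Q = i*A*t = 0.3352*21*68394 = 481439.0448 C
m = Q*M/(n*F) = 481439.0448*50/(3*96485) = 83.163 g

83.163 g


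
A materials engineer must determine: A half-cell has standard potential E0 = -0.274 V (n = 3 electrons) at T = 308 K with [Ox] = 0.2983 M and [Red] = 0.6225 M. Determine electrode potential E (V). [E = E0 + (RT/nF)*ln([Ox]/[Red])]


Apply the Nernst equation: E = E0 + (RT/nF)*ln([Ox]/[Red])
Step 1: RT/nF = 8.314*308/(3*96485) = 0.00884667 V
Step 2: [Ox]/[Red] = 0.2983/0.6225 = 0.479197
Step 3: ln(0.479197) = -0.735643
Step 4: correction = 0.00884667 * -0.735643 = -0.0065 V
E = -0.274 + -0.0065 = -0.2805 V

-0.2805 V


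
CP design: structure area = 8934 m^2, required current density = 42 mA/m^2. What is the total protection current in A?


I = area * current density, then convert mA → A (÷1000)
I = 8934 * 42 / 1000 = 375.23 A

375.23 A


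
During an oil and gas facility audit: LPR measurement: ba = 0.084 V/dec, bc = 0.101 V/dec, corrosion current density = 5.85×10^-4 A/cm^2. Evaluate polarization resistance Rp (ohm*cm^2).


Apply the Stern-Geary equation: Rp = ba*bc / (2.303*icorr*(ba+bc))
ba*bc = 0.084*0.101 = 0.008484
ba+bc = 0.185; 2.303*icorr*(ba+bc) = 2.303*5.85×10^-4*0.185 = 2.4924218×10^-4
Rp = 0.008484 / 2.4924218×10^-4 = 34.04 ohm*cm^2

34.04 ohm*cm^2


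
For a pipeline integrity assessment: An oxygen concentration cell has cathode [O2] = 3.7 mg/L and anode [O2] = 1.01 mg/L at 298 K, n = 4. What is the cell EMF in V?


Apply the Nernst concentration-cell relation: E = (RT/nF)*ln(C_cathode/C_anode)
RT/nF = 8.314*298/(4*96485) = 0.00641958 V
ln(3.7/1.01) = 1.29838
E = 0.00641958 * 1.29838 = 0.00834 V

0.00834 V


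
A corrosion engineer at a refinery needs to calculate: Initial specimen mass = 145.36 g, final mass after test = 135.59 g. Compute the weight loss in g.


Weight loss = initial − final
WL = 145.36 − 135.59 = 9.77 g

9.77 g


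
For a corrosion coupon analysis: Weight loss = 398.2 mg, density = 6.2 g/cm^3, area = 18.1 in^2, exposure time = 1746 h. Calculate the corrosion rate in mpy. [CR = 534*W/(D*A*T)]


Apply the mpy weight-loss relation: CR = 534 * W / (D * A * T)
Numerator: 534 * 398.2 = 212638.8
Denominator: 6.2 * 18.1 * 1746 = 195936.12
CR = 212638.8 / 195936.12 = 1.085 mpy

1.085 mpy


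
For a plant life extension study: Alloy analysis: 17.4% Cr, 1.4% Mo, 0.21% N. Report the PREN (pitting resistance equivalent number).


Apply the PREN formula: PREN = Cr + 3.3*Mo + 16*N
PREN = 17.4 + 3.3*1.4 + 16*0.21
PREN = 17.4 + 4.62 + 3.36 = 25.38

25.38


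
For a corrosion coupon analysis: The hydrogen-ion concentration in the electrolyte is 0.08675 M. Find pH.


pH = −log10[H+]
pH = −log10(0.08675) = 1.06

1.06


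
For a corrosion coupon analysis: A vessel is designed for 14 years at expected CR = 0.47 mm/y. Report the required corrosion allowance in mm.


Corrosion allowance = CR × design life
CA = 0.47 * 14 = 6.58 mm

6.58 mm


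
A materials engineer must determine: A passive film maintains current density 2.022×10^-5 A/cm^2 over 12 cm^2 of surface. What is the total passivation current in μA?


I = i_pass * A, then convert A → μA (×10^6)
I = 2.022×10^-5 * 12 * 10^6 = 242.64 μA

242.64 μA


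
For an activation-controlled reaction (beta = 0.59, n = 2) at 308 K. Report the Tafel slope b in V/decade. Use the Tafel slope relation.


Apply the Tafel slope relation: b = 2.303*R*T/(beta*n*F)
Numerator: 2.303 * 8.314 * 308 = 5897.32
Denominator: 0.59 * 2 * 96485 = 113852.3
b = 5897.32 / 113852.3 = 0.0518 V/decade

0.0518 V/decade


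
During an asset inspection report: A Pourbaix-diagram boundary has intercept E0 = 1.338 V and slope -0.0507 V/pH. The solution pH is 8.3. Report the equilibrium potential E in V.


Apply the Pourbaix line equation: E = E0 + slope*pH
E = 1.338 + (-0.0507)*8.3 = 1.338 + (-0.42081) = 0.91719 V
Rounded to 3 decimal places: E = 0.917 V

0.917 V


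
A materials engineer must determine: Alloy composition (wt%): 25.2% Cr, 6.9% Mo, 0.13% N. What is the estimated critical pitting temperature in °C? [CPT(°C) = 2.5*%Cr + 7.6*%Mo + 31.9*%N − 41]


Apply the ASTM G48 empirical CPT estimate: CPT(°C) = 2.5*%Cr + 7.6*%Mo + 31.9*%N − 41
2.5*25.2 = 63; 7.6*6.9 = 52.44; 31.9*0.13 = 4.147
CPT = 63 + 52.44 + 4.147 − 41 = 78.587 °C
Rounded to 0.1 °C: CPT ≈ 78.6 °C

78.6 °C


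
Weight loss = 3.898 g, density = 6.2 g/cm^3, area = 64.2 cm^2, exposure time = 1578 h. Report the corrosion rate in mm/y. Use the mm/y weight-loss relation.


Apply the mm/y weight-loss relation: CR = 87600 * W / (D * A * T)
Numerator: 87600 * 3.898 = 341464.8
Denominator: 6.2 * 64.2 * 1578 = 628107.12
CR = 341464.8 / 628107.12 = 0.54364 mm/y

0.54364 mm/y


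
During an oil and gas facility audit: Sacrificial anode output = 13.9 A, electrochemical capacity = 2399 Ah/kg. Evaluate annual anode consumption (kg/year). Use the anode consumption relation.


Annual consumption = current * hours per year / capacity
Rate = 13.9 * 8760 / 2399 = 50.8 kg/year

50.8 kg/year


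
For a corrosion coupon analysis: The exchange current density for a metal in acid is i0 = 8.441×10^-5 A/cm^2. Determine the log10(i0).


i0 = 8.441×10^-5 A/cm^2
log10(i0) = -4.074

-4.074


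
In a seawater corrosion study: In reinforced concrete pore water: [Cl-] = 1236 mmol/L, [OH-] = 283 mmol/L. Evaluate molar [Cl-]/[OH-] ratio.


Threshold parameter = [Cl-] / [OH-] (molar basis; both in mmol/L, so units cancel)
Ratio = 1236 / 283 = 4.37

4.37


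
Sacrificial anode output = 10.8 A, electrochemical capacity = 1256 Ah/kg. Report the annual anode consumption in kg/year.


Annual consumption = current * hours per year / capacity
Rate = 10.8 * 8760 / 1256 = 75.3 kg/year

75.3 kg/year


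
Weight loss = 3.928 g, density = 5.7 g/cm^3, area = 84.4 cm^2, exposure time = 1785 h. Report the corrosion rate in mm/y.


Apply the mm/y weight-loss relation: CR = 87600 * W / (D * A * T)
Numerator: 87600 * 3.928 = 344092.8
Denominator: 5.7 * 84.4 * 1785 = 858727.8
CR = 344092.8 / 858727.8 = 0.400701 mm/y

0.400701 mm/y


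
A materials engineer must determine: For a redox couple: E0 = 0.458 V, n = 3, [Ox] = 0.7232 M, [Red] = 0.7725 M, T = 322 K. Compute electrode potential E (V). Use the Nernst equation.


Apply the Nernst equation: E = E0 + (RT/nF)*ln([Ox]/[Red])
Step 1: RT/nF = 8.314*322/(3*96485) = 0.00924879 V
Step 2: [Ox]/[Red] = 0.7232/0.7725 = 0.936181
Step 3: ln(0.936181) = -0.065946
Step 4: correction = 0.00924879 * -0.065946 = -0.0006 V
E = 0.458 + -0.0006 = 0.4574 V

0.4574 V


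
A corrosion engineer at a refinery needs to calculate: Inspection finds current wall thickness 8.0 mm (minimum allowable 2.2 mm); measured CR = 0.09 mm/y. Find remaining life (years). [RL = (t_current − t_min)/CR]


Apply the remaining-life relation: RL = (t_current − t_min) / CR
RL = (8.0 − 2.2) / 0.09 = 5.8 / 0.09 = 64.4 years

64.4 years


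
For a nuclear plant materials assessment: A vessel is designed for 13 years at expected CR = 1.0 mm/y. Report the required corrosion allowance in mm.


Corrosion allowance = CR × design life
CA = 1.0 * 13 = 13.0 mm

13.0 mm


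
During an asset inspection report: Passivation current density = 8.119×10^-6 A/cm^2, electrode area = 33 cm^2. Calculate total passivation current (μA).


I = i_pass * A, then convert A → μA (×10^6)
I = 8.119×10^-6 * 33 * 10^6 = 267.93 μA

267.93 μA


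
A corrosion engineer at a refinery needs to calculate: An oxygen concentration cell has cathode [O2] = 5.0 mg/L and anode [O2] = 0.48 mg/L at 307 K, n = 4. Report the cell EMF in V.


Apply the Nernst concentration-cell relation: E = (RT/nF)*ln(C_cathode/C_anode)
RT/nF = 8.314*307/(4*96485) = 0.00661346 V
ln(5.0/0.48) = 2.34341
E = 0.00661346 * 2.34341 = 0.0155 V

0.0155 V


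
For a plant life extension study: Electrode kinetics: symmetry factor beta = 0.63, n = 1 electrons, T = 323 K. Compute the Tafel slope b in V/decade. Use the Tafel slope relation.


Apply the Tafel slope relation: b = 2.303*R*T/(beta*n*F)
Numerator: 2.303 * 8.314 * 323 = 6184.53
Denominator: 0.63 * 1 * 96485 = 60785.55
b = 6184.53 / 60785.55 = 0.102 V/decade

0.102 V/decade


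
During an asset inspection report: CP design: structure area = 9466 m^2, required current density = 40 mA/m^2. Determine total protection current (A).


I = area * current density, then convert mA → A (÷1000)
I = 9466 * 40 / 1000 = 378.64 A

378.64 A


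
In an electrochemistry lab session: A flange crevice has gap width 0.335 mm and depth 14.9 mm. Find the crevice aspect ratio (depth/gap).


Aspect ratio = depth / gap
Ratio = 14.9 / 0.335 = 44.5

44.5


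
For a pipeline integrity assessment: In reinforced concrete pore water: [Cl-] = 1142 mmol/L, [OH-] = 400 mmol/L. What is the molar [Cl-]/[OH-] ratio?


Threshold parameter = [Cl-] / [OH-] (molar basis; both in mmol/L, so units cancel)
Ratio = 1142 / 400 = 2.86

2.86


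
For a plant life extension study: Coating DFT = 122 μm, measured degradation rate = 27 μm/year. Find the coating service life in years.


Service life = thickness / degradation rate
Life = 122 / 27 = 4.5 years

4.5 years


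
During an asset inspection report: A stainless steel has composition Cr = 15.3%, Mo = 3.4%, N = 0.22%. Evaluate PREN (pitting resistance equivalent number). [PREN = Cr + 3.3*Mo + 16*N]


Apply the PREN formula: PREN = Cr + 3.3*Mo + 16*N
PREN = 15.3 + 3.3*3.4 + 16*0.22
PREN = 15.3 + 11.22 + 3.52 = 30.04

30.04


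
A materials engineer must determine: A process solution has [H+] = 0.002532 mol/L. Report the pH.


pH = −log10[H+]
pH = −log10(0.002532) = 2.6

2.6


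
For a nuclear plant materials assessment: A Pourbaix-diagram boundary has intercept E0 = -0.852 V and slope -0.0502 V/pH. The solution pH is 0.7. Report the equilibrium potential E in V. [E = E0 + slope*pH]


Apply the Pourbaix line equation: E = E0 + slope*pH
E = -0.852 + (-0.0502)*0.7 = -0.852 + (-0.03514) = -0.88714 V
Rounded to 4 decimal places: E = -0.8871 V

-0.8871 V


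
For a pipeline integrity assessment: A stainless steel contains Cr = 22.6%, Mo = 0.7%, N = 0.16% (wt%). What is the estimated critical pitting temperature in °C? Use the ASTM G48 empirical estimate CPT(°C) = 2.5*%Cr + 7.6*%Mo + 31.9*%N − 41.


Apply the ASTM G48 empirical CPT estimate: CPT(°C) = 2.5*%Cr + 7.6*%Mo + 31.9*%N − 41
2.5*22.6 = 56.5; 7.6*0.7 = 5.32; 31.9*0.16 = 5.104
CPT = 56.5 + 5.32 + 5.104 − 41 = 25.924 °C
Rounded to 0.1 °C: CPT ≈ 25.9 °C

25.9 °C


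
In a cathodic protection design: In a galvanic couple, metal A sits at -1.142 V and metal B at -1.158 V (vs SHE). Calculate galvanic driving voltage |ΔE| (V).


Driving voltage is the absolute potential difference.
|ΔE| = |-1.142 − (-1.158)| = 0.016 V

0.016 V


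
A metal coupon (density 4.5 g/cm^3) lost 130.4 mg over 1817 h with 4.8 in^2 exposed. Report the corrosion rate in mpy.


Apply the mpy weight-loss relation: CR = 534 * W / (D * A * T)
Numerator: 534 * 130.4 = 69633.6
Denominator: 4.5 * 4.8 * 1817 = 39247.2
CR = 69633.6 / 39247.2 = 1.774 mpy

1.774 mpy


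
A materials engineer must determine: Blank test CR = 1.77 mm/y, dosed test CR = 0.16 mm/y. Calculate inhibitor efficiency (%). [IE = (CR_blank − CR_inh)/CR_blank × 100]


Apply the inhibitor-efficiency definition: IE = (CR_blank − CR_inh)/CR_blank × 100
IE = (1.77 − 0.16) / 1.77 × 100
IE = 1.61 / 1.77 × 100 = 91.0 %

91.0 %


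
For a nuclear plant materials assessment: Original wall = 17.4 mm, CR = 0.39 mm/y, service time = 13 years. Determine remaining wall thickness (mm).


Remaining wall = original − CR × time
t = 17.4 − 0.39*13 = 17.4 − 5.07 = 12.33 mm

12.33 mm


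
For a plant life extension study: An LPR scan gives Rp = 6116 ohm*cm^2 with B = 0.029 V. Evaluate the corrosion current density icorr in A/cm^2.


Apply the Stern-Geary relation: icorr = B / Rp
icorr = 0.029 / 6116 = 4.742×10^-6 A/cm^2

4.742×10^-6 A/cm^2


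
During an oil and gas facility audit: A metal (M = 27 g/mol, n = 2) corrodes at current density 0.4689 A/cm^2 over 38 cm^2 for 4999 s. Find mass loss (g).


Apply Faraday's law: m = i*A*t*M / (n*F)
Total charge passed Q = i*A*t = 0.4689*38*4999 = 89073.1818 C
m = Q*M/(n*F) = 89073.1818*27/(2*96485) = 12.463 g

12.463 g


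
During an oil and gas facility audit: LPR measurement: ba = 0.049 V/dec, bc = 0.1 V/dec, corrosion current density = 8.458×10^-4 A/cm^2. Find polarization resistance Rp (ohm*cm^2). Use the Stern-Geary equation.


Apply the Stern-Geary equation: Rp = ba*bc / (2.303*icorr*(ba+bc))
ba*bc = 0.049*0.1 = 0.0049
ba+bc = 0.149; 2.303*icorr*(ba+bc) = 2.303*8.458×10^-4*0.149 = 2.9023373×10^-4
Rp = 0.0049 / 2.9023373×10^-4 = 16.9 ohm*cm^2

16.9 ohm*cm^2


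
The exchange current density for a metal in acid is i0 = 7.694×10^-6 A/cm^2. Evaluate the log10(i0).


i0 = 7.694×10^-6 A/cm^2
log10(i0) = -5.114

-5.114


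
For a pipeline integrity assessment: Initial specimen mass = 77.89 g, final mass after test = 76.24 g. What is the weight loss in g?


Weight loss = initial − final
WL = 77.89 − 76.24 = 1.65 g

1.65 g


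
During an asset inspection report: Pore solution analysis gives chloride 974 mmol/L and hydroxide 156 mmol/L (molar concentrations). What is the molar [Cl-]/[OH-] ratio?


Threshold parameter = [Cl-] / [OH-] (molar basis; both in mmol/L, so units cancel)
Ratio = 974 / 156 = 6.24

6.24


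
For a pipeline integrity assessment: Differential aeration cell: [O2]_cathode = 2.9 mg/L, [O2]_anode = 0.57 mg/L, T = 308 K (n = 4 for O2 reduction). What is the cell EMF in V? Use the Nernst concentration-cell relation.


Apply the Nernst concentration-cell relation: E = (RT/nF)*ln(C_cathode/C_anode)
RT/nF = 8.314*308/(4*96485) = 0.006635 V
ln(2.9/0.57) = 1.62683
E = 0.006635 * 1.62683 = 0.01079 V

0.01079 V


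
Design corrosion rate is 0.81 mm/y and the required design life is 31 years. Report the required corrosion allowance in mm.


Corrosion allowance = CR × design life
CA = 0.81 * 31 = 25.11 mm

25.11 mm


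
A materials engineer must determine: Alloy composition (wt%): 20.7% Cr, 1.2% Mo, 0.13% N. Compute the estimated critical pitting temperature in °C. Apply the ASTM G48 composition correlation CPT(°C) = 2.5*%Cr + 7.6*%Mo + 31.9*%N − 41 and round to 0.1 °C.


Apply the ASTM G48 empirical CPT estimate: CPT(°C) = 2.5*%Cr + 7.6*%Mo + 31.9*%N − 41
2.5*20.7 = 51.75; 7.6*1.2 = 9.12; 31.9*0.13 = 4.147
CPT = 51.75 + 9.12 + 4.147 − 41 = 24.017 °C
Rounded to 0.1 °C: CPT ≈ 24.0 °C

24.0 °C


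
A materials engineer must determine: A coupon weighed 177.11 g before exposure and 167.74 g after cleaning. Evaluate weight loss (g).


Weight loss = initial − final
WL = 177.11 − 167.74 = 9.37 g

9.37 g


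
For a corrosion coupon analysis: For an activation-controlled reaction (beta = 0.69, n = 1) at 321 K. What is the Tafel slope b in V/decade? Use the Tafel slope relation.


Apply the Tafel slope relation: b = 2.303*R*T/(beta*n*F)
Numerator: 2.303 * 8.314 * 321 = 6146.23
Denominator: 0.69 * 1 * 96485 = 66574.65
b = 6146.23 / 66574.65 = 0.092 V/decade

0.092 V/decade


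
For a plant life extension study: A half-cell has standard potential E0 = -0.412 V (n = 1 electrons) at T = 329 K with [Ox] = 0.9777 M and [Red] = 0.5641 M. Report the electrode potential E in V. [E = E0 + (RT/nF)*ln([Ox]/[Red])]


Apply the Nernst equation: E = E0 + (RT/nF)*ln([Ox]/[Red])
Step 1: RT/nF = 8.314*329/(1*96485) = 0.02834955 V
Step 2: [Ox]/[Red] = 0.9777/0.5641 = 1.733203
Step 3: ln(1.733203) = 0.549971
Step 4: correction = 0.02834955 * 0.549971 = 0.016 V
E = -0.412 + 0.016 = -0.396 V

-0.396 V


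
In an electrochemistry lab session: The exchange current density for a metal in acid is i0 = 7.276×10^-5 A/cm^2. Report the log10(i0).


i0 = 7.276×10^-5 A/cm^2
log10(i0) = -4.138

-4.138


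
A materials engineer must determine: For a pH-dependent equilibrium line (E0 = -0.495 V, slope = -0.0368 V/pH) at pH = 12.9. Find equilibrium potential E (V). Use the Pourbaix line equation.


Apply the Pourbaix line equation: E = E0 + slope*pH
E = -0.495 + (-0.0368)*12.9 = -0.495 + (-0.47472) = -0.96972 V
Rounded to 4 decimal places: E = -0.9697 V

-0.9697 V


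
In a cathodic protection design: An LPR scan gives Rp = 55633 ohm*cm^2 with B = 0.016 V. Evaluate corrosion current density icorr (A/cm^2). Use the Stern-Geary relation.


Apply the Stern-Geary relation: icorr = B / Rp
icorr = 0.016 / 55633 = 2.876×10^-7 A/cm^2

2.876×10^-7 A/cm^2


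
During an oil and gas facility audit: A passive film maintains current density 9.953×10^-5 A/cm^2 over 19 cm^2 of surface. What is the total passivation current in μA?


I = i_pass * A, then convert A → μA (×10^6)
I = 9.953×10^-5 * 19 * 10^6 = 1891.07 μA

1891.07 μA


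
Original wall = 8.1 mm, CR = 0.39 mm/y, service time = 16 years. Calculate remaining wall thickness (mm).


Remaining wall = original − CR × time
t = 8.1 − 0.39*16 = 8.1 − 6.24 = 1.86 mm

1.86 mm


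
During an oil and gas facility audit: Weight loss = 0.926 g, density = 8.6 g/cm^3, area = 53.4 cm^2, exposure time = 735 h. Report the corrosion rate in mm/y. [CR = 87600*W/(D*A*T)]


Apply the mm/y weight-loss relation: CR = 87600 * W / (D * A * T)
Numerator: 87600 * 0.926 = 81117.6
Denominator: 8.6 * 53.4 * 735 = 337541.4
CR = 81117.6 / 337541.4 = 0.24032 mm/y

0.24032 mm/y


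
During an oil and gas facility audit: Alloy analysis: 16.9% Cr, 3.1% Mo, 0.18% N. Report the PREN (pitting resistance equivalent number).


Apply the PREN formula: PREN = Cr + 3.3*Mo + 16*N
PREN = 16.9 + 3.3*3.1 + 16*0.18
PREN = 16.9 + 10.23 + 2.88 = 30.01

30.01


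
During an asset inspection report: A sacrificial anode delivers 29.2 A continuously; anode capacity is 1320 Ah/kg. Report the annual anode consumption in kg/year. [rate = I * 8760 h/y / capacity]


Annual consumption = current * hours per year / capacity
Rate = 29.2 * 8760 / 1320 = 193.8 kg/year

193.8 kg/year


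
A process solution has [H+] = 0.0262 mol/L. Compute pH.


pH = −log10[H+]
pH = −log10(0.0262) = 1.58

1.58


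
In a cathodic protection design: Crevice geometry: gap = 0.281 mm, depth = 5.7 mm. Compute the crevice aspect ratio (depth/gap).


Aspect ratio = depth / gap
Ratio = 5.7 / 0.281 = 20.3

20.3


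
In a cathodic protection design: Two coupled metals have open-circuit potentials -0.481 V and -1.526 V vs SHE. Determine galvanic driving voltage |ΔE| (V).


Driving voltage is the absolute potential difference.
|ΔE| = |-0.481 − (-1.526)| = 1.045 V

1.045 V


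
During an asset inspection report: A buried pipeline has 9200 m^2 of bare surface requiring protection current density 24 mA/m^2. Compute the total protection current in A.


I = area * current density, then convert mA → A (÷1000)
I = 9200 * 24 / 1000 = 220.8 A

220.8 A


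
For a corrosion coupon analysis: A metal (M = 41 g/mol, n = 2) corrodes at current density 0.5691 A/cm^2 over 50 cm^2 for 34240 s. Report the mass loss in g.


Apply Faraday's law: m = i*A*t*M / (n*F)
Total charge passed Q = i*A*t = 0.5691*50*34240 = 974299.2 C
m = Q*M/(n*F) = 974299.2*41/(2*96485) = 207.00766 g

207.00766 g


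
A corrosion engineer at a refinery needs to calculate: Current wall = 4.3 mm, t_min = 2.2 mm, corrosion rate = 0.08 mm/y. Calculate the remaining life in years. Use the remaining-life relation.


Apply the remaining-life relation: RL = (t_current − t_min) / CR
RL = (4.3 − 2.2) / 0.08 = 2.1 / 0.08 = 26.3 years

26.3 years


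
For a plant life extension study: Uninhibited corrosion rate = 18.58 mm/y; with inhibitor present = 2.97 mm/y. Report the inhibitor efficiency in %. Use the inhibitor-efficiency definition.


Apply the inhibitor-efficiency definition: IE = (CR_blank − CR_inh)/CR_blank × 100
IE = (18.58 − 2.97) / 18.58 × 100
IE = 15.61 / 18.58 × 100 = 84.0 %

84.0 %


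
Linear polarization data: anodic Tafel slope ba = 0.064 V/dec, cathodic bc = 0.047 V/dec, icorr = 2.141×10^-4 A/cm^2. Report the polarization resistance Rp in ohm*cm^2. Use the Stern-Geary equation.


Apply the Stern-Geary equation: Rp = ba*bc / (2.303*icorr*(ba+bc))
ba*bc = 0.064*0.047 = 0.003008
ba+bc = 0.111; 2.303*icorr*(ba+bc) = 2.303*2.141×10^-4*0.111 = 5.4731025×10^-5
Rp = 0.003008 / 5.4731025×10^-5 = 55.0 ohm*cm^2

55.0 ohm*cm^2


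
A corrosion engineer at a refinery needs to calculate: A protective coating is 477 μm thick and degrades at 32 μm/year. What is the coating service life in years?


Service life = thickness / degradation rate
Life = 477 / 32 = 14.9 years

14.9 years


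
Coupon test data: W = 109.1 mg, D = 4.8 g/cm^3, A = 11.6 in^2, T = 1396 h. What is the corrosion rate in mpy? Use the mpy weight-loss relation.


Apply the mpy weight-loss relation: CR = 534 * W / (D * A * T)
Numerator: 534 * 109.1 = 58259.4
Denominator: 4.8 * 11.6 * 1396 = 77729.28
CR = 58259.4 / 77729.28 = 0.74952 mpy

0.74952 mpy


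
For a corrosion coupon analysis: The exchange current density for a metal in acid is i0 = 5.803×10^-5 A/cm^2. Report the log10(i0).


i0 = 5.803×10^-5 A/cm^2
log10(i0) = -4.236

-4.236


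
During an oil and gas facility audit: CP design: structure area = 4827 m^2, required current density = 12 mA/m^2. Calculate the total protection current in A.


I = area * current density, then convert mA → A (÷1000)
I = 4827 * 12 / 1000 = 57.92 A

57.92 A


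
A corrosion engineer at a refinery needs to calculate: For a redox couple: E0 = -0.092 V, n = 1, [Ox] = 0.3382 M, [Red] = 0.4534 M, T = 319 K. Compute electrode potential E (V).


Apply the Nernst equation: E = E0 + (RT/nF)*ln([Ox]/[Red])
Step 1: RT/nF = 8.314*319/(1*96485) = 0.02748786 V
Step 2: [Ox]/[Red] = 0.3382/0.4534 = 0.74592
Step 3: ln(0.74592) = -0.293137
Step 4: correction = 0.02748786 * -0.293137 = -0.0081 V
E = -0.092 + -0.0081 = -0.1001 V

-0.1001 V


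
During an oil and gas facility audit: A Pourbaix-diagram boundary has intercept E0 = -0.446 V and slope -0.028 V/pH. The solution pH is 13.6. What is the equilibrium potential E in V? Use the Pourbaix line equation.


Apply the Pourbaix line equation: E = E0 + slope*pH
E = -0.446 + (-0.028)*13.6 = -0.446 + (-0.3808) = -0.8268 V
Rounded to 3 decimal places: E = -0.827 V

-0.827 V


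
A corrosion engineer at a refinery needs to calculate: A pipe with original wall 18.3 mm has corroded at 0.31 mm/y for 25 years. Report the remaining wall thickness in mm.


Remaining wall = original − CR × time
t = 18.3 − 0.31*25 = 18.3 − 7.75 = 10.55 mm

10.55 mm


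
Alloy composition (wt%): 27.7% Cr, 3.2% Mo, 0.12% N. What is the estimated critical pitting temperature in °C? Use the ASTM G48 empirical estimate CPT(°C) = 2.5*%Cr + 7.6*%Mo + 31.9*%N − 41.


Apply the ASTM G48 empirical CPT estimate: CPT(°C) = 2.5*%Cr + 7.6*%Mo + 31.9*%N − 41
2.5*27.7 = 69.25; 7.6*3.2 = 24.32; 31.9*0.12 = 3.828
CPT = 69.25 + 24.32 + 3.828 − 41 = 56.398 °C
Rounded to 0.1 °C: CPT ≈ 56.4 °C

56.4 °C


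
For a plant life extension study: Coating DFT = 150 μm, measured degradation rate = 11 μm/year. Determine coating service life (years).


Service life = thickness / degradation rate
Life = 150 / 11 = 13.6 years

13.6 years


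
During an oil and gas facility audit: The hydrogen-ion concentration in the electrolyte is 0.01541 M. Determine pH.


pH = −log10[H+]
pH = −log10(0.01541) = 1.81

1.81


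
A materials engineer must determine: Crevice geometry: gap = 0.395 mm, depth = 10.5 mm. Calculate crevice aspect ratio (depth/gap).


Aspect ratio = depth / gap
Ratio = 10.5 / 0.395 = 26.6

26.6


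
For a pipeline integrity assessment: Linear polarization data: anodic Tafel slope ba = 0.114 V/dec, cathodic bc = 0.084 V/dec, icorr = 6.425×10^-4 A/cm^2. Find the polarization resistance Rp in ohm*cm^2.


Apply the Stern-Geary equation: Rp = ba*bc / (2.303*icorr*(ba+bc))
ba*bc = 0.114*0.084 = 0.009576
ba+bc = 0.198; 2.303*icorr*(ba+bc) = 2.303*6.425×10^-4*0.198 = 2.9297614×10^-4
Rp = 0.009576 / 2.9297614×10^-4 = 32.7 ohm*cm^2

32.7 ohm*cm^2


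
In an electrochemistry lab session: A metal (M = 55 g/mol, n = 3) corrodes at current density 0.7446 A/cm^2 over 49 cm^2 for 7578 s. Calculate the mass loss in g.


Apply Faraday's law: m = i*A*t*M / (n*F)
Total charge passed Q = i*A*t = 0.7446*49*7578 = 276486.3612 C
m = Q*M/(n*F) = 276486.3612*55/(3*96485) = 52.536 g

52.536 g


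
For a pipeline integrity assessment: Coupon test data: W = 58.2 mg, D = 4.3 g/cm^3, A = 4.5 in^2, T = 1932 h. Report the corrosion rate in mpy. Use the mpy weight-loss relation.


Apply the mpy weight-loss relation: CR = 534 * W / (D * A * T)
Numerator: 534 * 58.2 = 31078.8
Denominator: 4.3 * 4.5 * 1932 = 37384.2
CR = 31078.8 / 37384.2 = 0.831 mpy

0.831 mpy


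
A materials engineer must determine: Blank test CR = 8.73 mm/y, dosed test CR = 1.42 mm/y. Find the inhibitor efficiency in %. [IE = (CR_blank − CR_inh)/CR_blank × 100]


Apply the inhibitor-efficiency definition: IE = (CR_blank − CR_inh)/CR_blank × 100
IE = (8.73 − 1.42) / 8.73 × 100
IE = 7.31 / 8.73 × 100 = 83.7 %

83.7 %


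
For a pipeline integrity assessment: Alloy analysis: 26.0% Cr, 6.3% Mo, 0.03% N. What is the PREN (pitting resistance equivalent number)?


Apply the PREN formula: PREN = Cr + 3.3*Mo + 16*N
PREN = 26.0 + 3.3*6.3 + 16*0.03
PREN = 26.0 + 20.79 + 0.48 = 47.27

47.27


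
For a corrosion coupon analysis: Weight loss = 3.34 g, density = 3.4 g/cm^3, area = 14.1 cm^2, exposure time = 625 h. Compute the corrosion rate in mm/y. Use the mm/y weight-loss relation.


Apply the mm/y weight-loss relation: CR = 87600 * W / (D * A * T)
Numerator: 87600 * 3.34 = 292584.0
Denominator: 3.4 * 14.1 * 625 = 29962.5
CR = 292584.0 / 29962.5 = 9.765 mm/y

9.765 mm/y


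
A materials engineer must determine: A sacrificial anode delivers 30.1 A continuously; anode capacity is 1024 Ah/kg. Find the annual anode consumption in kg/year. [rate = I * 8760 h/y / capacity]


Annual consumption = current * hours per year / capacity
Rate = 30.1 * 8760 / 1024 = 257.5 kg/year

257.5 kg/year


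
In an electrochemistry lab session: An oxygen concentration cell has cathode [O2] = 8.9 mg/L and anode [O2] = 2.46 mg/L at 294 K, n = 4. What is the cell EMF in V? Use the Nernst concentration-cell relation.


Apply the Nernst concentration-cell relation: E = (RT/nF)*ln(C_cathode/C_anode)
RT/nF = 8.314*294/(4*96485) = 0.00633341 V
ln(8.9/2.46) = 1.28589
E = 0.00633341 * 1.28589 = 0.00814 V

0.00814 V


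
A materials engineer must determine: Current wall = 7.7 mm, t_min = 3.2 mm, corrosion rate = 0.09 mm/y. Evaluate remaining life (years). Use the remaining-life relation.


Apply the remaining-life relation: RL = (t_current − t_min) / CR
RL = (7.7 − 3.2) / 0.09 = 4.5 / 0.09 = 50.0 years

50.0 years


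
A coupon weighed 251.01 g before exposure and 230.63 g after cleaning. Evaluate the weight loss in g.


Weight loss = initial − final
WL = 251.01 − 230.63 = 20.38 g

20.38 g


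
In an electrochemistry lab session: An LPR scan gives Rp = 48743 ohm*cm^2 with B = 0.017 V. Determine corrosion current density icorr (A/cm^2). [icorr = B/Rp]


Apply the Stern-Geary relation: icorr = B / Rp
icorr = 0.017 / 48743 = 3.488×10^-7 A/cm^2

3.488×10^-7 A/cm^2


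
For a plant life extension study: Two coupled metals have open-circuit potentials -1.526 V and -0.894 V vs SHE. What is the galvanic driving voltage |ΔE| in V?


Driving voltage is the absolute potential difference.
|ΔE| = |-1.526 − (-0.894)| = 0.632 V

0.632 V


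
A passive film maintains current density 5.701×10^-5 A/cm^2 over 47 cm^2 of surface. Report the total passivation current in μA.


I = i_pass * A, then convert A → μA (×10^6)
I = 5.701×10^-5 * 47 * 10^6 = 2679.47 μA

2679.47 μA


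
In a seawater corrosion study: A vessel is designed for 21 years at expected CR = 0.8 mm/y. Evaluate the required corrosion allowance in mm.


Corrosion allowance = CR × design life
CA = 0.8 * 21 = 16.8 mm

16.8 mm


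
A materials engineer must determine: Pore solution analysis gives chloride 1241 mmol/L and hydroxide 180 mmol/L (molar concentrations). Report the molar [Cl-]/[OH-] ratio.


Threshold parameter = [Cl-] / [OH-] (molar basis; both in mmol/L, so units cancel)
Ratio = 1241 / 180 = 6.89

6.89


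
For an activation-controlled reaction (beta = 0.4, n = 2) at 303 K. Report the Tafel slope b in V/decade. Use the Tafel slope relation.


Apply the Tafel slope relation: b = 2.303*R*T/(beta*n*F)
Numerator: 2.303 * 8.314 * 303 = 5801.58
Denominator: 0.4 * 2 * 96485 = 77188.0
b = 5801.58 / 77188.0 = 0.075 V/decade

0.075 V/decade


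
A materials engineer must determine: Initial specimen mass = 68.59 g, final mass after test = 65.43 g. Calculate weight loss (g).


Weight loss = initial − final
WL = 68.59 − 65.43 = 3.16 g

3.16 g


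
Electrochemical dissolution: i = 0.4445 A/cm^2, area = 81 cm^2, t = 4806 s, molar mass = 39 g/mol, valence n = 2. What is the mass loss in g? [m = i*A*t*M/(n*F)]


Apply Faraday's law: m = i*A*t*M / (n*F)
Total charge passed Q = i*A*t = 0.4445*81*4806 = 173037.627 C
m = Q*M/(n*F) = 173037.627*39/(2*96485) = 34.972 g

34.972 g


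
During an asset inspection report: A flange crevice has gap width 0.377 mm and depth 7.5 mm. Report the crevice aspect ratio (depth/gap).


Aspect ratio = depth / gap
Ratio = 7.5 / 0.377 = 19.9

19.9


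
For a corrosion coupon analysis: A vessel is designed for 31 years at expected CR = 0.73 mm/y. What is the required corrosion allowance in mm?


Corrosion allowance = CR × design life
CA = 0.73 * 31 = 22.63 mm

22.63 mm


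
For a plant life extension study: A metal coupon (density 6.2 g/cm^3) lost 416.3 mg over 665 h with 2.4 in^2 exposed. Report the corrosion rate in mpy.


Apply the mpy weight-loss relation: CR = 534 * W / (D * A * T)
Numerator: 534 * 416.3 = 222304.2
Denominator: 6.2 * 2.4 * 665 = 9895.2
CR = 222304.2 / 9895.2 = 22.466 mpy

22.466 mpy


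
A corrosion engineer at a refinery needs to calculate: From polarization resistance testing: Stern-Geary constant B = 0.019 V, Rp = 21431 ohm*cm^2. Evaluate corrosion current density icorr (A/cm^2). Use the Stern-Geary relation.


Apply the Stern-Geary relation: icorr = B / Rp
icorr = 0.019 / 21431 = 8.866×10^-7 A/cm^2

8.866×10^-7 A/cm^2


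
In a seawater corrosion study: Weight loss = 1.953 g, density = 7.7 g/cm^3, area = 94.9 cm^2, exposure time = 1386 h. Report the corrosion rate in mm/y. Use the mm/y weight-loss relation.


Apply the mm/y weight-loss relation: CR = 87600 * W / (D * A * T)
Numerator: 87600 * 1.953 = 171082.8
Denominator: 7.7 * 94.9 * 1386 = 1012791.78
CR = 171082.8 / 1012791.78 = 0.16892 mm/y

0.16892 mm/y


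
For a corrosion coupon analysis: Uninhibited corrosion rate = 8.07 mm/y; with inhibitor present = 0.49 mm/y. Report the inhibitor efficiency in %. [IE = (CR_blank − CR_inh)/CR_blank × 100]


Apply the inhibitor-efficiency definition: IE = (CR_blank − CR_inh)/CR_blank × 100
IE = (8.07 − 0.49) / 8.07 × 100
IE = 7.58 / 8.07 × 100 = 93.9 %

93.9 %


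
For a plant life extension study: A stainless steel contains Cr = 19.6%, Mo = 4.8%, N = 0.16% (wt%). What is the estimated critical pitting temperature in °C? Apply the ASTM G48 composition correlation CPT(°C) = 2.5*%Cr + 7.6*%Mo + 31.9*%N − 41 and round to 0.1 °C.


Apply the ASTM G48 empirical CPT estimate: CPT(°C) = 2.5*%Cr + 7.6*%Mo + 31.9*%N − 41
2.5*19.6 = 49; 7.6*4.8 = 36.48; 31.9*0.16 = 5.104
CPT = 49 + 36.48 + 5.104 − 41 = 49.584 °C
Rounded to 0.1 °C: CPT ≈ 49.6 °C

49.6 °C


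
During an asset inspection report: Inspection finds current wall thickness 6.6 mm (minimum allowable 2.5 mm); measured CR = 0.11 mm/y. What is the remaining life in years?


Apply the remaining-life relation: RL = (t_current − t_min) / CR
RL = (6.6 − 2.5) / 0.11 = 4.1 / 0.11 = 37.3 years

37.3 years


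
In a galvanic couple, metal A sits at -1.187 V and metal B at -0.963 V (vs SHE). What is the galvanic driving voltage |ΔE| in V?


Driving voltage is the absolute potential difference.
|ΔE| = |-1.187 − (-0.963)| = 0.224 V

0.224 V


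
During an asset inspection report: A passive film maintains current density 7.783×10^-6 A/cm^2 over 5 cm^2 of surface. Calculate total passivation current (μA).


I = i_pass * A, then convert A → μA (×10^6)
I = 7.783×10^-6 * 5 * 10^6 = 38.92 μA

38.92 μA


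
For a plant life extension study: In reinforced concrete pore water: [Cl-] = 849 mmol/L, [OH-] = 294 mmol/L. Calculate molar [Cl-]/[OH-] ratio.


Threshold parameter = [Cl-] / [OH-] (molar basis; both in mmol/L, so units cancel)
Ratio = 849 / 294 = 2.89

2.89


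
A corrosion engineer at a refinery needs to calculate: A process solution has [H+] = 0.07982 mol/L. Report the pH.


pH = −log10[H+]
pH = −log10(0.07982) = 1.1

1.1


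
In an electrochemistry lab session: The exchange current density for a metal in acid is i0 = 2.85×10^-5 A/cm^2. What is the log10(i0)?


i0 = 2.85×10^-5 A/cm^2
log10(i0) = -4.545

-4.545


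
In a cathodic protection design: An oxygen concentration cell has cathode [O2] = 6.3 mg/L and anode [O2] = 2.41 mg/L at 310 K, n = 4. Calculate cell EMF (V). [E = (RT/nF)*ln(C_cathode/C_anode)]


Apply the Nernst concentration-cell relation: E = (RT/nF)*ln(C_cathode/C_anode)
RT/nF = 8.314*310/(4*96485) = 0.00667808 V
ln(6.3/2.41) = 0.96092
E = 0.00667808 * 0.96092 = 0.00642 V

0.00642 V


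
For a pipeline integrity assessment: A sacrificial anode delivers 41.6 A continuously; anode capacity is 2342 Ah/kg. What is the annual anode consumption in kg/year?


Annual consumption = current * hours per year / capacity
Rate = 41.6 * 8760 / 2342 = 155.6 kg/year

155.6 kg/year


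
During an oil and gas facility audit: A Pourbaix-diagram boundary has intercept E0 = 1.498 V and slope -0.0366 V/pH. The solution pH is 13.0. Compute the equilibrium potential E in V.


Apply the Pourbaix line equation: E = E0 + slope*pH
E = 1.498 + (-0.0366)*13.0 = 1.498 + (-0.4758) = 1.0222 V
Rounded to 4 decimal places: E = 1.0222 V

1.0222 V


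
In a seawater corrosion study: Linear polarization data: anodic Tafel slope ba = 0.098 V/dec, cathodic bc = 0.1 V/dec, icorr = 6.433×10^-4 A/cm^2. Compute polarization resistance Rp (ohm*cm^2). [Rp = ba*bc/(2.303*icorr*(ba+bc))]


Apply the Stern-Geary equation: Rp = ba*bc / (2.303*icorr*(ba+bc))
ba*bc = 0.098*0.1 = 0.0098
ba+bc = 0.198; 2.303*icorr*(ba+bc) = 2.303*6.433×10^-4*0.198 = 2.9334094×10^-4
Rp = 0.0098 / 2.9334094×10^-4 = 33.4 ohm*cm^2

33.4 ohm*cm^2


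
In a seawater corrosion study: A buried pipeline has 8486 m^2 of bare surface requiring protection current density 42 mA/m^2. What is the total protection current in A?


I = area * current density, then convert mA → A (÷1000)
I = 8486 * 42 / 1000 = 356.41 A

356.41 A
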